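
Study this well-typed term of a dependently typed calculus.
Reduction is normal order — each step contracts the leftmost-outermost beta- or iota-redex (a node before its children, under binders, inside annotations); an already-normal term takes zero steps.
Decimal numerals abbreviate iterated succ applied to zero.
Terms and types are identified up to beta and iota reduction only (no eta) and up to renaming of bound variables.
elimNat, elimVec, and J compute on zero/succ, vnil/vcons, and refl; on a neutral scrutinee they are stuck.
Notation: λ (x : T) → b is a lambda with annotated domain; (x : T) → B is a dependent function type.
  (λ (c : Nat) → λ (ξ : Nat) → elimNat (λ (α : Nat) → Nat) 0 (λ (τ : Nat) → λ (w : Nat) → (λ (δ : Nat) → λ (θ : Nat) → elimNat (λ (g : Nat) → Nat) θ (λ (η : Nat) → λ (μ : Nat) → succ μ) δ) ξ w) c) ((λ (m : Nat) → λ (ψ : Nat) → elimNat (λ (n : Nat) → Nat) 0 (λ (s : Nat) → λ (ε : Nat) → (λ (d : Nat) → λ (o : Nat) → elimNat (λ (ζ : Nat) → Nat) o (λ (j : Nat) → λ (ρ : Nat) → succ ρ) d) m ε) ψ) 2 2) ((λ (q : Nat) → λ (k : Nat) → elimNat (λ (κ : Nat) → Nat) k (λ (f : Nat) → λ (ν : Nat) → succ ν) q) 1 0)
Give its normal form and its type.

reduced normal form:
  4
inferred type:
  Nat
observation: 54 normal-order steps normalize the term, beginning with a beta-redex.


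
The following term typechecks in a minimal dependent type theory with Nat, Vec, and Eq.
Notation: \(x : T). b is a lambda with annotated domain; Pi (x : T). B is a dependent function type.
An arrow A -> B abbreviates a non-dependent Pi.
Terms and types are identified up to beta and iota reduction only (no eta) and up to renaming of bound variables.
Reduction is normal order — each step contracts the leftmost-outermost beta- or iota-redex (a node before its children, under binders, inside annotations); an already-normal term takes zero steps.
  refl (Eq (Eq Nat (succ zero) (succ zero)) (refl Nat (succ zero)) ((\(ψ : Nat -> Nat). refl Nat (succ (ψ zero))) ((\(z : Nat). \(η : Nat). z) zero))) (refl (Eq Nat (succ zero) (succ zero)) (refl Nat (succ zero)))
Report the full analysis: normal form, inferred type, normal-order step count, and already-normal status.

normal form:
  refl (Eq (Eq Nat (succ zero) (succ zero)) (refl Nat (succ zero)) (refl Nat (succ zero))) (refl (Eq Nat (succ zero) (succ zero)) (refl Nat (succ zero)))
inferred type:
  Eq (Eq (Eq Nat (succ zero) (succ zero)) (refl Nat (succ zero)) (refl Nat (succ zero))) (refl (Eq Nat (succ zero) (succ zero)) (refl Nat (succ zero))) (refl (Eq Nat (succ zero) (succ zero)) (refl Nat (succ zero)))
steps to reach normal form (normal order): 3
already normal: no
first contracted redex: a beta-redex


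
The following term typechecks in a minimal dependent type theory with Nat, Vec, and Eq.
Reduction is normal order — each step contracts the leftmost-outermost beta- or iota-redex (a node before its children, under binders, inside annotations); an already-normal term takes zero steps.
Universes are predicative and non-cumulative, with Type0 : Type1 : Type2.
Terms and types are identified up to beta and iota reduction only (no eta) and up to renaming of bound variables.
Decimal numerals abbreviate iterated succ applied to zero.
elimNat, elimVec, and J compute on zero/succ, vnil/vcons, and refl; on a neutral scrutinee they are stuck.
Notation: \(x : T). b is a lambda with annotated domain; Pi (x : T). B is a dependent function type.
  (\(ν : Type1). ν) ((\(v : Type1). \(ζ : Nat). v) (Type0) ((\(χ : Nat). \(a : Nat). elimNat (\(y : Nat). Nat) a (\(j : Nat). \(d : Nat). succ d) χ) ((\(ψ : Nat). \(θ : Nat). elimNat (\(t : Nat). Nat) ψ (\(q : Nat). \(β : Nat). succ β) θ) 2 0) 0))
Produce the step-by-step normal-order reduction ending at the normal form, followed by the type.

normal-order reduction sequence:
  (\(ν : Type1). ν) ((\(v : Type1). \(ζ : Nat). v) (Type0) ((\(χ : Nat). \(a : Nat). elimNat (\(y : Nat). Nat) a (\(j : Nat). \(d : Nat). succ d) χ) ((\(ψ : Nat). \(θ : Nat). elimNat (\(t : Nat). Nat) ψ (\(q : Nat). \(β : Nat). succ β) θ) 2 0) 0))
  ~> (\(ν : Type1). \(v : Nat). ν) (Type0) ((\(ζ : Nat). \(χ : Nat). elimNat (\(a : Nat). Nat) χ (\(y : Nat). \(j : Nat). succ j) ζ) ((\(d : Nat). \(ψ : Nat). elimNat (\(θ : Nat). Nat) d (\(t : Nat). \(q : Nat). succ q) ψ) 2 0) 0)
  ~> (\(ν : Nat). Type0) ((\(v : Nat). \(ζ : Nat). elimNat (\(χ : Nat). Nat) ζ (\(a : Nat). \(y : Nat). succ y) v) ((\(j : Nat). \(d : Nat). elimNat (\(ψ : Nat). Nat) j (\(θ : Nat). \(t : Nat). succ t) d) 2 0) 0)
  ~> Type0
type:
  Type1


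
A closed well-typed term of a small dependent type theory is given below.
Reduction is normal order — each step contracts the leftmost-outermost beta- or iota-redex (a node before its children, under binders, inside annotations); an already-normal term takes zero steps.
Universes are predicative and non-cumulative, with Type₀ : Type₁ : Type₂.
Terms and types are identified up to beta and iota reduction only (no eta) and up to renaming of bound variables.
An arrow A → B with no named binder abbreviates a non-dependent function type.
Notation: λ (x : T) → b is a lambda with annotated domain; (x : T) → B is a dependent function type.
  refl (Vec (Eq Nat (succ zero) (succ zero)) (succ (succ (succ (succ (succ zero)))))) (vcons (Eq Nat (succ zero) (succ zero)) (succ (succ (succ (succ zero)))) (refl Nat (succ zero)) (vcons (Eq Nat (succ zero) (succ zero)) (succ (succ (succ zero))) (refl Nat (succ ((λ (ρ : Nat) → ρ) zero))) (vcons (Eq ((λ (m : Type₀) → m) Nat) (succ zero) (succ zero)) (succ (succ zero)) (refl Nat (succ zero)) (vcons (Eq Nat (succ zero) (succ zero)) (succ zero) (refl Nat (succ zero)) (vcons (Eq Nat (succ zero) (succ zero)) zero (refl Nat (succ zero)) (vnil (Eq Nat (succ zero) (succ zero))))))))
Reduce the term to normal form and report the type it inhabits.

reduced normal form:
  refl (Vec (Eq Nat (succ zero) (succ zero)) (succ (succ (succ (succ (succ zero)))))) (vcons (Eq Nat (succ zero) (succ zero)) (succ (succ (succ (succ zero)))) (refl Nat (succ zero)) (vcons (Eq Nat (succ zero) (succ zero)) (succ (succ (succ zero))) (refl Nat (succ zero)) (vcons (Eq Nat (succ zero) (succ zero)) (succ (succ zero)) (refl Nat (succ zero)) (vcons (Eq Nat (succ zero) (succ zero)) (succ zero) (refl Nat (succ zero)) (vcons (Eq Nat (succ zero) (succ zero)) zero (refl Nat (succ zero)) (vnil (Eq Nat (succ zero) (succ zero))))))))
the term's type:
  Eq (Vec (Eq Nat (succ zero) (succ zero)) (succ (succ (succ (succ (succ zero)))))) (vcons (Eq Nat (succ zero) (succ zero)) (succ (succ (succ (succ zero)))) (refl Nat (succ zero)) (vcons (Eq Nat (succ zero) (succ zero)) (succ (succ (succ zero))) (refl Nat (succ zero)) (vcons (Eq Nat (succ zero) (succ zero)) (succ (succ zero)) (refl Nat (succ zero)) (vcons (Eq Nat (succ zero) (succ zero)) (succ zero) (refl Nat (succ zero)) (vcons (Eq Nat (succ zero) (succ zero)) zero (refl Nat (succ zero)) (vnil (Eq Nat (succ zero) (succ zero)))))))) (vcons (Eq Nat (succ zero) (succ zero)) (succ (succ (succ (succ zero)))) (refl Nat (succ zero)) (vcons (Eq Nat (succ zero) (succ zero)) (succ (succ (succ zero))) (refl Nat (succ zero)) (vcons (Eq Nat (succ zero) (succ zero)) (succ (succ zero)) (refl Nat (succ zero)) (vcons (Eq Nat (succ zero) (succ zero)) (succ zero) (refl Nat (succ zero)) (vcons (Eq Nat (succ zero) (succ zero)) zero (refl Nat (succ zero)) (vnil (Eq Nat (succ zero) (succ zero))))))))
observation: reduction starts at a beta-redex, and 2 normal-order steps reach the normal form.


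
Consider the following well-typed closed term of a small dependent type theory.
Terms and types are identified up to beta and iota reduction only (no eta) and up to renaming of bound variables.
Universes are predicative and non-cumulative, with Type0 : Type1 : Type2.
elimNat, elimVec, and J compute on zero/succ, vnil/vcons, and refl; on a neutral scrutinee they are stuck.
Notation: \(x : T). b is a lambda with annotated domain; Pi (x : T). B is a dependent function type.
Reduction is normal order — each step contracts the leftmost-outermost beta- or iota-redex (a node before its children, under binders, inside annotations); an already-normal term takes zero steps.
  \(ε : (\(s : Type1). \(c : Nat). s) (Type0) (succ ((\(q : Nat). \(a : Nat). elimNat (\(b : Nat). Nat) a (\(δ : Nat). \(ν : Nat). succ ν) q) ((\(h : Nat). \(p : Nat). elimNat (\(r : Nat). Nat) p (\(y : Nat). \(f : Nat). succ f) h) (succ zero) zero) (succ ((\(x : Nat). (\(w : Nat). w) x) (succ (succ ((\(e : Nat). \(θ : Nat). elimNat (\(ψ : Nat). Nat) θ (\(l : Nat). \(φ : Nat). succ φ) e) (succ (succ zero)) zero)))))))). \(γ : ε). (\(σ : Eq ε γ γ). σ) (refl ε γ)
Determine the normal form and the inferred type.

reduced normal form:
  \(ε : Type0). \(s : ε). refl ε s
type:
  Pi (ε : Type0). Pi (s : ε). Eq ε s s
observation: the term reaches its normal form after 3 normal-order steps.


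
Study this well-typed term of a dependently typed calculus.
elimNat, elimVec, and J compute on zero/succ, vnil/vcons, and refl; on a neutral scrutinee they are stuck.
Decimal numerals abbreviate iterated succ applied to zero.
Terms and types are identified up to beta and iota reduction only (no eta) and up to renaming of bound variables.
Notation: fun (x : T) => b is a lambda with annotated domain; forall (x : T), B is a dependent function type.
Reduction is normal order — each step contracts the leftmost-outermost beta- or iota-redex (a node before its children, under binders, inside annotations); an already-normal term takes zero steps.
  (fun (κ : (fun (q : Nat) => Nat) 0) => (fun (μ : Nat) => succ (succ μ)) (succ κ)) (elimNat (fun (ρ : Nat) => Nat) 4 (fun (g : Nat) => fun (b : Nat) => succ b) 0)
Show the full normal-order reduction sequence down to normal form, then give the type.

normal-order reduction sequence:
  (fun (κ : (fun (q : Nat) => Nat) 0) => (fun (μ : Nat) => succ (succ μ)) (succ κ)) (elimNat (fun (ρ : Nat) => Nat) 4 (fun (g : Nat) => fun (b : Nat) => succ b) 0)
  ~> (fun (κ : Nat) => succ (succ κ)) (succ (elimNat (fun (q : Nat) => Nat) 4 (fun (μ : Nat) => fun (ρ : Nat) => succ ρ) 0))
  ~> succ (succ (succ (elimNat (fun (κ : Nat) => Nat) 4 (fun (q : Nat) => fun (μ : Nat) => succ μ) 0)))
  ~> 7
the term's type:
  Nat


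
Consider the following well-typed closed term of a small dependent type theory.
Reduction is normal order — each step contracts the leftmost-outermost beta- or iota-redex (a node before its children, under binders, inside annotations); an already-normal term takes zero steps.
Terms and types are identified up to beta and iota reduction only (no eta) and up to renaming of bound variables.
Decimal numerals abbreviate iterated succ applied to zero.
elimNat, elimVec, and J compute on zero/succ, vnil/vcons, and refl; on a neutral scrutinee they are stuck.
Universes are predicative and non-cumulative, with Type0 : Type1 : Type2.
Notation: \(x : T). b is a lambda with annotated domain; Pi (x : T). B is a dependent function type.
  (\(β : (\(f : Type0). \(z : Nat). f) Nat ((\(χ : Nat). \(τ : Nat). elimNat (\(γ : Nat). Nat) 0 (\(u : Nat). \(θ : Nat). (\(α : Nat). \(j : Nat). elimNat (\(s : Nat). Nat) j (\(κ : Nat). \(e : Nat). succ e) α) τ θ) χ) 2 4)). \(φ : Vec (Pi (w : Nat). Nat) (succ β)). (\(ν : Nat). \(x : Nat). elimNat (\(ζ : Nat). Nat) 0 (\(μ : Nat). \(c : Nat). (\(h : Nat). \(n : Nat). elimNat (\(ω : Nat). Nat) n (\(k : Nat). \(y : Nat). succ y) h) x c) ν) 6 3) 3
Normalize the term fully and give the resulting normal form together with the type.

reduced normal form:
  \(β : Vec (Pi (f : Nat). Nat) 4). 18
the term's type:
  Pi (β : Vec (Pi (f : Nat). Nat) 4). Nat
observation: 94 normal-order steps normalize the term, beginning with a beta-redex.


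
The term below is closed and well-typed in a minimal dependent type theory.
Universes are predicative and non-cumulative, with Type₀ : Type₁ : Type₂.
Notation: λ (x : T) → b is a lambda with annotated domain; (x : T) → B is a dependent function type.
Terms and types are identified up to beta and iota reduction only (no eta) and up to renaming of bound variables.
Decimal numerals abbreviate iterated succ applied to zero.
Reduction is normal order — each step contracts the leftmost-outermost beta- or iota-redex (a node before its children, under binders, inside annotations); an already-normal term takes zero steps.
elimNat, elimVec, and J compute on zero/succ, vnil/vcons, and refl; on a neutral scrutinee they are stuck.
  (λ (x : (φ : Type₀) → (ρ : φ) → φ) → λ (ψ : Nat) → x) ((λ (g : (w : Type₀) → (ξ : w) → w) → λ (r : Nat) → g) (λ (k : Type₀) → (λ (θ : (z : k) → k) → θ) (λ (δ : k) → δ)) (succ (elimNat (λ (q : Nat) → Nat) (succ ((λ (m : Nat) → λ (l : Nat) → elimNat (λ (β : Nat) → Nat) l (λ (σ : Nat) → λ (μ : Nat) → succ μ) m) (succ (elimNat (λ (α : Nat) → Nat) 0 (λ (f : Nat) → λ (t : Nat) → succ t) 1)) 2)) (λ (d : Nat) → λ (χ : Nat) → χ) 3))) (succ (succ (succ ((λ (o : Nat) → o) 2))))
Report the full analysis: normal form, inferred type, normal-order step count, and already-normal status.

resulting normal form:
  λ (x : Type₀) → λ (φ : x) → φ
type:
  (x : Type₀) → (φ : x) → x
normal-order step count: 5
started in normal form: no
first contracted redex: a beta-redex


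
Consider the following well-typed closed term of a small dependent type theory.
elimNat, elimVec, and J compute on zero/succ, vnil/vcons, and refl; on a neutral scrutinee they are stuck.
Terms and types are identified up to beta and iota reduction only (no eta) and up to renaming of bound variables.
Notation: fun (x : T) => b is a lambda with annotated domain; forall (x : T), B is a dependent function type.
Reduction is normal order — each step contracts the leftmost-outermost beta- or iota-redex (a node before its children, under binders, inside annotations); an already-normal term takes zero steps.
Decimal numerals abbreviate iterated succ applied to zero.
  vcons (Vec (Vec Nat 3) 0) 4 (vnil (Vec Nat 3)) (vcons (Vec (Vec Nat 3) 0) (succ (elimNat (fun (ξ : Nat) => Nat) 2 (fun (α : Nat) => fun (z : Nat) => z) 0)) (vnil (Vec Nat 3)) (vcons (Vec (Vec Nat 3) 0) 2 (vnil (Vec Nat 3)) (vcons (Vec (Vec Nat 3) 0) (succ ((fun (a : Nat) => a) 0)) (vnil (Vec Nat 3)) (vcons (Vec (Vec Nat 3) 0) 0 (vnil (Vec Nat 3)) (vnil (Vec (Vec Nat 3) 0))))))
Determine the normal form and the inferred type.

normal form:
  vcons (Vec (Vec Nat 3) 0) 4 (vnil (Vec Nat 3)) (vcons (Vec (Vec Nat 3) 0) 3 (vnil (Vec Nat 3)) (vcons (Vec (Vec Nat 3) 0) 2 (vnil (Vec Nat 3)) (vcons (Vec (Vec Nat 3) 0) 1 (vnil (Vec Nat 3)) (vcons (Vec (Vec Nat 3) 0) 0 (vnil (Vec Nat 3)) (vnil (Vec (Vec Nat 3) 0))))))
type:
  Vec (Vec (Vec Nat 3) 0) 5


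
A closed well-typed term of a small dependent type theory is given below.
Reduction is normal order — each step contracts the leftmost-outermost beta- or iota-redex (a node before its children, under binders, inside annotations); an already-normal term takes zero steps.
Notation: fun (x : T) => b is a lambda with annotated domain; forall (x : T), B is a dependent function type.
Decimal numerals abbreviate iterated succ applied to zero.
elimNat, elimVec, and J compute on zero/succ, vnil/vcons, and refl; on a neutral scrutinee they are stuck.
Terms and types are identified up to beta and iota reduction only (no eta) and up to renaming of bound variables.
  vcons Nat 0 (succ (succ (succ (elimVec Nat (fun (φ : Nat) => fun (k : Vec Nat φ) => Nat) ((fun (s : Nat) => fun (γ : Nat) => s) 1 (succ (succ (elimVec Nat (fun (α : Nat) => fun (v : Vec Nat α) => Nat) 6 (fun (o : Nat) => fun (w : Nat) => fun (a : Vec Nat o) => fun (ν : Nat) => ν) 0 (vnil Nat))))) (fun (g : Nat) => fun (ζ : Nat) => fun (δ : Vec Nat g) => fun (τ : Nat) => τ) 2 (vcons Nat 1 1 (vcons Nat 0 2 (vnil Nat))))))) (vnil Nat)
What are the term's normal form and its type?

reduced normal form:
  vcons Nat 0 4 (vnil Nat)
the term's type:
  Vec Nat 1
observation: 13 normal-order steps separate the term from its normal form.


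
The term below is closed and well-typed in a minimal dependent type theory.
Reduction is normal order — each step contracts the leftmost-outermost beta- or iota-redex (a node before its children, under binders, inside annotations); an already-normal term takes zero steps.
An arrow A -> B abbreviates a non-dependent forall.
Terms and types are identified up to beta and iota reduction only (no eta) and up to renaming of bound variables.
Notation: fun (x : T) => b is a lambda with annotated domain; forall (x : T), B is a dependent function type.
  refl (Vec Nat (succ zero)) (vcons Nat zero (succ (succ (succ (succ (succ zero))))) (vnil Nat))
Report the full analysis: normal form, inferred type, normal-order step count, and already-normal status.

reduced normal form:
  refl (Vec Nat (succ zero)) (vcons Nat zero (succ (succ (succ (succ (succ zero))))) (vnil Nat))
type:
  Eq (Vec Nat (succ zero)) (vcons Nat zero (succ (succ (succ (succ (succ zero))))) (vnil Nat)) (vcons Nat zero (succ (succ (succ (succ (succ zero))))) (vnil Nat))
normal-order step count: 0
already normal: yes


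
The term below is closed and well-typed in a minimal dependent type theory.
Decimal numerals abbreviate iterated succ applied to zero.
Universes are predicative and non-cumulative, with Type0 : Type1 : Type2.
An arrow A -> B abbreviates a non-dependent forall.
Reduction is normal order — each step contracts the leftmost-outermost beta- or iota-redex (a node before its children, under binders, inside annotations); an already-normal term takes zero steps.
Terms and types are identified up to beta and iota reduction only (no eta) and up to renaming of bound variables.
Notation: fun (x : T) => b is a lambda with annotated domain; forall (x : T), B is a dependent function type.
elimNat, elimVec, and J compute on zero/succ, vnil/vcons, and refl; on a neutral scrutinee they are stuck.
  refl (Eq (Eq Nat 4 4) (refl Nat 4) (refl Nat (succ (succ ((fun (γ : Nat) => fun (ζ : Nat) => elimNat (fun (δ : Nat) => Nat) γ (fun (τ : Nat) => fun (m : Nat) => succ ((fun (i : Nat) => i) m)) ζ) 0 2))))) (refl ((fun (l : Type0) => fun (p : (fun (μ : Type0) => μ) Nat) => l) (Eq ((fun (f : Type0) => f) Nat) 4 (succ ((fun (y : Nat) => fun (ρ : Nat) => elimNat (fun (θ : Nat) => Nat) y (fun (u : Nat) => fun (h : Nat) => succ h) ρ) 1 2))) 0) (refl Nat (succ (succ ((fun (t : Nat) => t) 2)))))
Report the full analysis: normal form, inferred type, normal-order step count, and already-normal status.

reduced normal form:
  refl (Eq (Eq Nat 4 4) (refl Nat 4) (refl Nat 4)) (refl (Eq Nat 4 4) (refl Nat 4))
type:
  Eq (Eq (Eq Nat 4 4) (refl Nat 4) (refl Nat 4)) (refl (Eq Nat 4 4) (refl Nat 4)) (refl (Eq Nat 4 4) (refl Nat 4))
normal-order step count: 24
term was already normal: no
first redex: a beta-redex


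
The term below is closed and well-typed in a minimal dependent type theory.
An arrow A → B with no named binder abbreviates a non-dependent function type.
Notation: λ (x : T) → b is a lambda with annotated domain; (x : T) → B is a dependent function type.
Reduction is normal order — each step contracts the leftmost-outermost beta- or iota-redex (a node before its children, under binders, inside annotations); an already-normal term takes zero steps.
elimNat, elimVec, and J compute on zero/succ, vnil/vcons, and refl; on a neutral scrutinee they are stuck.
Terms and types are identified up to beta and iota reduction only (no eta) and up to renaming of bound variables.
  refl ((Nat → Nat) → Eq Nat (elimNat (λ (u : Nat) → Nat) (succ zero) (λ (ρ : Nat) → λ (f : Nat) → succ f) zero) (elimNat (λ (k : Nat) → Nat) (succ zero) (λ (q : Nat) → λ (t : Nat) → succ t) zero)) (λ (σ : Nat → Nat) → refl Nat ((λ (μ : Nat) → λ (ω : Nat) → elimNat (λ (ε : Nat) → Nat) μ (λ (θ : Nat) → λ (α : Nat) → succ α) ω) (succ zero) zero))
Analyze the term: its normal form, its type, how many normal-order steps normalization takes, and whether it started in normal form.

reduced normal form:
  refl ((Nat → Nat) → Eq Nat (succ zero) (succ zero)) (λ (u : Nat → Nat) → refl Nat (succ zero))
inferred type:
  Eq ((Nat → Nat) → Eq Nat (succ zero) (succ zero)) (λ (u : Nat → Nat) → refl Nat (succ zero)) (λ (ρ : Nat → Nat) → refl Nat (succ zero))
normal-order step count: 5
already normal: no
first contracted redex: an elimNat iota-redex


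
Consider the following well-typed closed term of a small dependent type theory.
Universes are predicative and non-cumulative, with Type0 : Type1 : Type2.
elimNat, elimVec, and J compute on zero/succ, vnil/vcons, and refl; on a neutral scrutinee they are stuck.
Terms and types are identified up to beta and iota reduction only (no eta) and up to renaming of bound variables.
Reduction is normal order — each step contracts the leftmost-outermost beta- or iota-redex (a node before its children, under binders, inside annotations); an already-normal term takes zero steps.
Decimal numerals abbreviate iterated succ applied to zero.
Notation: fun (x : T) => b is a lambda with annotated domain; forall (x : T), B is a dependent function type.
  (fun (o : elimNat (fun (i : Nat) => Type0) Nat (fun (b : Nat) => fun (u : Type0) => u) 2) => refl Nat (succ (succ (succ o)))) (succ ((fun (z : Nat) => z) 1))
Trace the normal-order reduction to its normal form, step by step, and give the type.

normal-order reduction:
  (fun (o : elimNat (fun (i : Nat) => Type0) Nat (fun (b : Nat) => fun (u : Type0) => u) 2) => refl Nat (succ (succ (succ o)))) (succ ((fun (z : Nat) => z) 1))
  ~> refl Nat (succ (succ (succ (succ ((fun (o : Nat) => o) 1)))))
  ~> refl Nat 5
the term's type:
  Eq Nat 5 5


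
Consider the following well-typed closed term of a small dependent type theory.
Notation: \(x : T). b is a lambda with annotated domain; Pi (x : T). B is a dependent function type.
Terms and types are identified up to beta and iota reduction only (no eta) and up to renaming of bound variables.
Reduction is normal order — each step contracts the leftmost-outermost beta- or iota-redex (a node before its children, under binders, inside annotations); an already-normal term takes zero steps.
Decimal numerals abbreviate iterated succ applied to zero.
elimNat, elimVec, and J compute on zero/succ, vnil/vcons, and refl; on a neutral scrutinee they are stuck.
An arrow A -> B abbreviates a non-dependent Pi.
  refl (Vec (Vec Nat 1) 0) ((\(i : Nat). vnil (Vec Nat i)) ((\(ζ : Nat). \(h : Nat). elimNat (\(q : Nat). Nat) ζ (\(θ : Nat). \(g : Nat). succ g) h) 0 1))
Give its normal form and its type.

reduced normal form:
  refl (Vec (Vec Nat 1) 0) (vnil (Vec Nat 1))
inferred type:
  Eq (Vec (Vec Nat 1) 0) (vnil (Vec Nat 1)) (vnil (Vec Nat 1))


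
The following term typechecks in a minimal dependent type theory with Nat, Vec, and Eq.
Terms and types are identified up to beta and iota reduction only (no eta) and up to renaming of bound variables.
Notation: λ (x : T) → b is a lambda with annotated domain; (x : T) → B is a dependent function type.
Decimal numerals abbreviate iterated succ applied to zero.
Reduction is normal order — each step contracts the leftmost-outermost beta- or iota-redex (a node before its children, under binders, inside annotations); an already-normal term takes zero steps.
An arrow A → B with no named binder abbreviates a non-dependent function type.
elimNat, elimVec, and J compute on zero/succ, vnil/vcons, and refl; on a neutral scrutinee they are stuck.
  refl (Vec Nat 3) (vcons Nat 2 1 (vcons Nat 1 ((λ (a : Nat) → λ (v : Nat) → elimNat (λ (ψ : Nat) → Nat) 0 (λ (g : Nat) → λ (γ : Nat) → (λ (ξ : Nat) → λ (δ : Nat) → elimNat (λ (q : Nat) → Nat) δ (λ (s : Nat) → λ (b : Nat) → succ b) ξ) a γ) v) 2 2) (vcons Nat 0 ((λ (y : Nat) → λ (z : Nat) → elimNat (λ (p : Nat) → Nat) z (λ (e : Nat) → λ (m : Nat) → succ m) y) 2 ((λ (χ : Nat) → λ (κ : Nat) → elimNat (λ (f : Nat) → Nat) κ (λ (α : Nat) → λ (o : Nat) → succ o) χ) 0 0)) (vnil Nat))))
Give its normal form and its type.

resulting normal form:
  refl (Vec Nat 3) (vcons Nat 2 1 (vcons Nat 1 4 (vcons Nat 0 2 (vnil Nat))))
the term's type:
  Eq (Vec Nat 3) (vcons Nat 2 1 (vcons Nat 1 4 (vcons Nat 0 2 (vnil Nat)))) (vcons Nat 2 1 (vcons Nat 1 4 (vcons Nat 0 2 (vnil Nat))))
observation: reduction starts at a beta-redex, and 39 normal-order steps reach the normal form.


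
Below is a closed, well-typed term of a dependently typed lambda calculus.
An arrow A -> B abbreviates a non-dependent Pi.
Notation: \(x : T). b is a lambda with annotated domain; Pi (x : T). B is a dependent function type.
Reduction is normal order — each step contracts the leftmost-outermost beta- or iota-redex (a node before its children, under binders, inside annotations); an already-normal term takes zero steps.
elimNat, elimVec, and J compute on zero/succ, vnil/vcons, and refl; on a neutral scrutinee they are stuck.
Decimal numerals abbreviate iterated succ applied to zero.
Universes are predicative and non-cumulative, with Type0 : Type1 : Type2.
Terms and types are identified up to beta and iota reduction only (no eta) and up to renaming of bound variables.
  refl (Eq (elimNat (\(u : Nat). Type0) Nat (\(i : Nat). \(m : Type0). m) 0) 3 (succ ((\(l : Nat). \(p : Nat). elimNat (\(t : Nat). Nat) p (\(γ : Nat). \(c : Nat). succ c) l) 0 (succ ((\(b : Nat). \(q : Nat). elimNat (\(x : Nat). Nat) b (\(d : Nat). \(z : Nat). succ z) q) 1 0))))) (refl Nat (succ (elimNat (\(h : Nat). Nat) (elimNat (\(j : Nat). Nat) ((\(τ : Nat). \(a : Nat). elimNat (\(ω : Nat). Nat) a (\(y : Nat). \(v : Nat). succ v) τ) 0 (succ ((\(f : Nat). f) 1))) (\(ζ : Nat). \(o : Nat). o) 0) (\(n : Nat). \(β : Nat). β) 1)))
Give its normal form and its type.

reduced normal form:
  refl (Eq Nat 3 3) (refl Nat 3)
the term's type:
  Eq (Eq Nat 3 3) (refl Nat 3) (refl Nat 3)


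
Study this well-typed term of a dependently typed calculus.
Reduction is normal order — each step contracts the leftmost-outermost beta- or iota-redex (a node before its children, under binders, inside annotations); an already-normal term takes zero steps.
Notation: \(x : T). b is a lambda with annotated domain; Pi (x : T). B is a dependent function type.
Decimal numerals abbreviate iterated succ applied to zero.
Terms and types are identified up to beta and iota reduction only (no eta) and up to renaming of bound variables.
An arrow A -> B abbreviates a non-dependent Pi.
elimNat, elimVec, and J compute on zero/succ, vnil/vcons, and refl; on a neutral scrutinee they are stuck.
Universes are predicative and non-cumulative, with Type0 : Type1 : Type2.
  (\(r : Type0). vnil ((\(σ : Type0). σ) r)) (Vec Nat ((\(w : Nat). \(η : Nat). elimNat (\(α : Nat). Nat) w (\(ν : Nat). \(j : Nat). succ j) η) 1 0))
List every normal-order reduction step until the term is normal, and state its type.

reduction (normal order):
  (\(r : Type0). vnil ((\(σ : Type0). σ) r)) (Vec Nat ((\(w : Nat). \(η : Nat). elimNat (\(α : Nat). Nat) w (\(ν : Nat). \(j : Nat). succ j) η) 1 0))
  ~> vnil ((\(r : Type0). r) (Vec Nat ((\(σ : Nat). \(w : Nat). elimNat (\(η : Nat). Nat) σ (\(α : Nat). \(ν : Nat). succ ν) w) 1 0)))
  ~> vnil (Vec Nat ((\(r : Nat). \(σ : Nat). elimNat (\(w : Nat). Nat) r (\(η : Nat). \(α : Nat). succ α) σ) 1 0))
  ~> vnil (Vec Nat ((\(r : Nat). elimNat (\(σ : Nat). Nat) 1 (\(w : Nat). \(η : Nat). succ η) r) 0))
  ~> vnil (Vec Nat (elimNat (\(r : Nat). Nat) 1 (\(σ : Nat). \(w : Nat). succ w) 0))
  ~> vnil (Vec Nat 1)
type:
  Vec (Vec Nat 1) 0


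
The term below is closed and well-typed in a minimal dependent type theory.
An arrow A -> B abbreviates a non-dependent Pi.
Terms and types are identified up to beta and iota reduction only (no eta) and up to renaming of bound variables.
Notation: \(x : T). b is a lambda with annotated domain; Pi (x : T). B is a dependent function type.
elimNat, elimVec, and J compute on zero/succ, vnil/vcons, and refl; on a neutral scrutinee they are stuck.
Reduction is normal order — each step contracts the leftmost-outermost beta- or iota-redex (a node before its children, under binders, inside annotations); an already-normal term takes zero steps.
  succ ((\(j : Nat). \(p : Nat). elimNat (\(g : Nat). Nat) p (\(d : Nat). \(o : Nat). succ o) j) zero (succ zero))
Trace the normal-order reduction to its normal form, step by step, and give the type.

reduction (normal order):
  succ ((\(j : Nat). \(p : Nat). elimNat (\(g : Nat). Nat) p (\(d : Nat). \(o : Nat). succ o) j) zero (succ zero))
  ~> succ ((\(j : Nat). elimNat (\(p : Nat). Nat) j (\(g : Nat). \(d : Nat). succ d) zero) (succ zero))
  ~> succ (elimNat (\(j : Nat). Nat) (succ zero) (\(p : Nat). \(g : Nat). succ g) zero)
  ~> succ (succ zero)
inferred type:
  Nat


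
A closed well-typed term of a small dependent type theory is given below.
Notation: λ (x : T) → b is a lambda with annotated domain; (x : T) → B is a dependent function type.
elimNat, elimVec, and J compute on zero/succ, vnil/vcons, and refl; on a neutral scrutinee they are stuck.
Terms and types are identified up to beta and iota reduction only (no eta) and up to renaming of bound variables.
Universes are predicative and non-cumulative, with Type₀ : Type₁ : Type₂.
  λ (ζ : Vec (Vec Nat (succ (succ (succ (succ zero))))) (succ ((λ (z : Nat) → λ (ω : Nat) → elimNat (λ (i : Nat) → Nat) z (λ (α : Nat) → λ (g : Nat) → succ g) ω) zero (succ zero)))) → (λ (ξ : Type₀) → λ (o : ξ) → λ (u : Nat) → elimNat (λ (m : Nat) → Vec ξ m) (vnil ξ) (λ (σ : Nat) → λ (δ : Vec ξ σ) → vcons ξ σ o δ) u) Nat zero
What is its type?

the term's type:
  (ζ : Vec (Vec Nat (succ (succ (succ (succ zero))))) (succ (succ zero))) → (z : Nat) → Vec Nat z


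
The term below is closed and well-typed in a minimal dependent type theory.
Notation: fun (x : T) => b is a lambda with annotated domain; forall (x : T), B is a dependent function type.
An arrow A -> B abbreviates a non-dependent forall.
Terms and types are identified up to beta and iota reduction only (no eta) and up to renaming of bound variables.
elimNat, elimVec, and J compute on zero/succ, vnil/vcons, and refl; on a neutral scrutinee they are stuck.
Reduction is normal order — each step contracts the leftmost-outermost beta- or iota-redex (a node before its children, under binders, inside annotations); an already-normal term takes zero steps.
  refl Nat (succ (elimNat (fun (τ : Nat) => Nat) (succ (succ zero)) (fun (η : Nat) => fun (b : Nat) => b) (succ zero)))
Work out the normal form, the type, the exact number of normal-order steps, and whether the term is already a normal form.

reduced normal form:
  refl Nat (succ (succ (succ zero)))
the term's type:
  Eq Nat (succ (succ (succ zero))) (succ (succ (succ zero)))
steps to reach normal form (normal order): 4
term was already normal: no
first redex: an elimNat iota-redex


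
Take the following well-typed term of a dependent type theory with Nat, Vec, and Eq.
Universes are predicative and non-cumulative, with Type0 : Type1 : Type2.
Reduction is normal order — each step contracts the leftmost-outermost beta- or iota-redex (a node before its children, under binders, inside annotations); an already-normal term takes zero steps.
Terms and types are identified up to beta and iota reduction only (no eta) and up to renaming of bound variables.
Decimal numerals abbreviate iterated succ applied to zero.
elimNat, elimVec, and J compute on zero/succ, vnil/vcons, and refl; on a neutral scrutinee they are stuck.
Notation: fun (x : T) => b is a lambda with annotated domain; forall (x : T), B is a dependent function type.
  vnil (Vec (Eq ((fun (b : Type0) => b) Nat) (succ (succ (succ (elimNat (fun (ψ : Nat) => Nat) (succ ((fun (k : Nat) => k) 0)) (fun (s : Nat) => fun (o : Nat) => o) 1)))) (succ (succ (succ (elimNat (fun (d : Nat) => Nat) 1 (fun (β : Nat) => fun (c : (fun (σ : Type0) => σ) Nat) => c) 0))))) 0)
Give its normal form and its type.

reduced normal form:
  vnil (Vec (Eq Nat 4 4) 0)
the term's type:
  Vec (Vec (Eq Nat 4 4) 0) 0


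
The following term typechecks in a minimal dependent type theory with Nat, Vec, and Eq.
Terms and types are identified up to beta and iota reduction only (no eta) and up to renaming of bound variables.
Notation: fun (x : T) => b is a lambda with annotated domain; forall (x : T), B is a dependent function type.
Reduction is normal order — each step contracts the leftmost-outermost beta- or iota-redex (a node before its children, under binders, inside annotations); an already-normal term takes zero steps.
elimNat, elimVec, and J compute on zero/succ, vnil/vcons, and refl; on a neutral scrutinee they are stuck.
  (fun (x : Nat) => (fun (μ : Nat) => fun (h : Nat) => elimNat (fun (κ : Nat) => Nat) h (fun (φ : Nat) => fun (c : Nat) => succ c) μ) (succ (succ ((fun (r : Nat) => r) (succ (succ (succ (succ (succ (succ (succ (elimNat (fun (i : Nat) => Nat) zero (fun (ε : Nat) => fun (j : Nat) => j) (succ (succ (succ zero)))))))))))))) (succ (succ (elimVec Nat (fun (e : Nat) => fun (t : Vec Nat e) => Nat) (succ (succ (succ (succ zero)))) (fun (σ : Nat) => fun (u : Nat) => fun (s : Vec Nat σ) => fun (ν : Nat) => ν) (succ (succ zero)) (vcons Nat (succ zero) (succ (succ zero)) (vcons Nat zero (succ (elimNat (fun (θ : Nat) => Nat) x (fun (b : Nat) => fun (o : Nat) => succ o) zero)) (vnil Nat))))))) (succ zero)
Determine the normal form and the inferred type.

reduced normal form:
  succ (succ (succ (succ (succ (succ (succ (succ (succ (succ (succ (succ (succ (succ (succ zero))))))))))))))
inferred type:
  Nat
observation: the first redex contracted is a beta-redex; the normal form is reached in 53 normal-order steps.


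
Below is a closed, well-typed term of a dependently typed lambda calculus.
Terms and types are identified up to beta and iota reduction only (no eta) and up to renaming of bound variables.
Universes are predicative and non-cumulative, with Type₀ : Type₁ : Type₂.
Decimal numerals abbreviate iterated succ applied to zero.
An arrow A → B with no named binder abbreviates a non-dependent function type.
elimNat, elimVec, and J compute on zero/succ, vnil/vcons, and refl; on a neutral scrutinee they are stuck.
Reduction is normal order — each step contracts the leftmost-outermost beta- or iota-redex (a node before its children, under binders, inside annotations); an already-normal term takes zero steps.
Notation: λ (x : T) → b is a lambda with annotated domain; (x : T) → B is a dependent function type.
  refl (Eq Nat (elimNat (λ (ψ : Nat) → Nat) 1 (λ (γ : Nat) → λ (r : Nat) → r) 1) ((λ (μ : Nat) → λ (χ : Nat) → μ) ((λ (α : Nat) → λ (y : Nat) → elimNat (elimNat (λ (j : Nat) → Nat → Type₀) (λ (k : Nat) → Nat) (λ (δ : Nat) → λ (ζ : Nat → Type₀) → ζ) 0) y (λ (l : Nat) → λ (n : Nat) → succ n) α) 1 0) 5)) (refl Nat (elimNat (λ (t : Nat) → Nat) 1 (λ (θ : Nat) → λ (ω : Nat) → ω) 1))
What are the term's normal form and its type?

normal form:
  refl (Eq Nat 1 1) (refl Nat 1)
inferred type:
  Eq (Eq Nat 1 1) (refl Nat 1) (refl Nat 1)
observation: normalization takes exactly 16 steps under the normal-order strategy.


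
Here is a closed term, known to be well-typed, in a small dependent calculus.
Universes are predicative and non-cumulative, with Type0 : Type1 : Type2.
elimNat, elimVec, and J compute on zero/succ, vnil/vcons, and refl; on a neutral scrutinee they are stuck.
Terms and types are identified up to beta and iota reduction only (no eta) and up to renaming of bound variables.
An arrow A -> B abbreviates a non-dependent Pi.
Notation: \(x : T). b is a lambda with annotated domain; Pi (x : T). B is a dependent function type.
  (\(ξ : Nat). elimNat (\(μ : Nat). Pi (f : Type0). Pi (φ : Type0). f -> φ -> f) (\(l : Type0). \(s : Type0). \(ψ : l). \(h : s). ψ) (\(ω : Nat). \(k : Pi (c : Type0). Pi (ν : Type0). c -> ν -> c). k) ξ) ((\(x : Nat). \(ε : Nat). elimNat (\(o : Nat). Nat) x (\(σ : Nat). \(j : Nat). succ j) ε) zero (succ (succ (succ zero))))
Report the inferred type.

inferred type:
  Pi (ξ : Type0). Pi (μ : Type0). ξ -> μ -> ξ


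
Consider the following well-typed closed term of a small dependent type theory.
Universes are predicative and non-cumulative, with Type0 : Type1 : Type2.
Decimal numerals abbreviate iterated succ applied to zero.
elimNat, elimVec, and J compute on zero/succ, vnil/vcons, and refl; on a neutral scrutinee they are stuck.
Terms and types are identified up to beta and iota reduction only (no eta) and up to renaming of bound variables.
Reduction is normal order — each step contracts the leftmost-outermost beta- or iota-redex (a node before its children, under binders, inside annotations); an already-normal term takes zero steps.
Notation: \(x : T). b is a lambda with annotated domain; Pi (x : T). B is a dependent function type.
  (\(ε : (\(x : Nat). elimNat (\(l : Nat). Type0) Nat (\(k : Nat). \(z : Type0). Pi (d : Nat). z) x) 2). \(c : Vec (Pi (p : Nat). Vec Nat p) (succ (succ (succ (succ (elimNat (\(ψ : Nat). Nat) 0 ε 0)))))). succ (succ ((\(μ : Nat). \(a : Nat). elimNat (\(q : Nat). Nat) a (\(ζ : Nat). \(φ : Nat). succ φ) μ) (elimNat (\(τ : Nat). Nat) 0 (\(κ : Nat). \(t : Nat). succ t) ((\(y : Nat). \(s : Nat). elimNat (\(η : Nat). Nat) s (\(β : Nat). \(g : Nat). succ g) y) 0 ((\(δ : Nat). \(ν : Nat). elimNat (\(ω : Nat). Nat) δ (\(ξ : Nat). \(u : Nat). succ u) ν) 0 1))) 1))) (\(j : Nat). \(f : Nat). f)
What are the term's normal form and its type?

reduced normal form:
  \(ε : Vec (Pi (x : Nat). Vec Nat x) 4). 4
inferred type:
  Pi (ε : Vec (Pi (x : Nat). Vec Nat x) 4). Nat
observation: the first redex contracted is a beta-redex; the normal form is reached in 21 normal-order steps.


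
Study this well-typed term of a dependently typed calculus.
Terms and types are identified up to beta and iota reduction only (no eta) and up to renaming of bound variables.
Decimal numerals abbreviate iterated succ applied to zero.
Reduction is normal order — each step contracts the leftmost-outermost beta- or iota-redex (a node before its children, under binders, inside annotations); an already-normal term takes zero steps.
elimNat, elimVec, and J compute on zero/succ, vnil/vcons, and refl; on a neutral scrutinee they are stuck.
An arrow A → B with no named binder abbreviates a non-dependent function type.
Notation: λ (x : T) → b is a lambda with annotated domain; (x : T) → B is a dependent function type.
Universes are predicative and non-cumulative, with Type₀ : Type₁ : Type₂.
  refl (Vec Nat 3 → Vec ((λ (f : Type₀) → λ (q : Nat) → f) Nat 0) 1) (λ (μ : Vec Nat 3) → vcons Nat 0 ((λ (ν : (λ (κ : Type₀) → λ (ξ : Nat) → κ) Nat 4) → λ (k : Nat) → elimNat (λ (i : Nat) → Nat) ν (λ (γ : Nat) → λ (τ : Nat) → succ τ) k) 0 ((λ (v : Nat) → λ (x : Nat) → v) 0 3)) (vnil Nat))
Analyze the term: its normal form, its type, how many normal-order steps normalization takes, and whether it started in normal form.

reduced normal form:
  refl (Vec Nat 3 → Vec Nat 1) (λ (f : Vec Nat 3) → vcons Nat 0 0 (vnil Nat))
the term's type:
  Eq (Vec Nat 3 → Vec Nat 1) (λ (f : Vec Nat 3) → vcons Nat 0 0 (vnil Nat)) (λ (q : Vec Nat 3) → vcons Nat 0 0 (vnil Nat))
reduction steps (normal order): 7
already normal: no
first contracted redex: a beta-redex


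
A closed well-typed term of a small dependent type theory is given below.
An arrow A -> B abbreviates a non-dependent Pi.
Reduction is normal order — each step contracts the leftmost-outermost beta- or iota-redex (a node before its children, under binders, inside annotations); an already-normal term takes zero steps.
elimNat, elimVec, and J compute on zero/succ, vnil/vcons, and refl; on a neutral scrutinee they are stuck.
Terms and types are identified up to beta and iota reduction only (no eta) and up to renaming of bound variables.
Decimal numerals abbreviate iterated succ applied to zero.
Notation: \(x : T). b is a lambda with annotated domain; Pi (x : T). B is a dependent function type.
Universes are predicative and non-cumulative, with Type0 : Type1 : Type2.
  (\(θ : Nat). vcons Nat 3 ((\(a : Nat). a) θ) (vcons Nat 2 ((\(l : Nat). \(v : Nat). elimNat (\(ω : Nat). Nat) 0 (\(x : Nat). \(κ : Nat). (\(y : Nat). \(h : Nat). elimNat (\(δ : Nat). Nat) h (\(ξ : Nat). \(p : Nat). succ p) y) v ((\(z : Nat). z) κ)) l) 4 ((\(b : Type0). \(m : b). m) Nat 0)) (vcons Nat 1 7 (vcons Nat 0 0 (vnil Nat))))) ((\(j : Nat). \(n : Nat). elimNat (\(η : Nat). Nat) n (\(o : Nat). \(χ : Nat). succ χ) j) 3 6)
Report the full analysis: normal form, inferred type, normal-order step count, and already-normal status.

normal form:
  vcons Nat 3 9 (vcons Nat 2 0 (vcons Nat 1 7 (vcons Nat 0 0 (vnil Nat))))
type:
  Vec Nat 4
normal-order step count: 53
already normal: no
first contracted redex: a beta-redex
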